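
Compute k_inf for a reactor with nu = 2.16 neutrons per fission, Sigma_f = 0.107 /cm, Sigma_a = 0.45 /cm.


k_inf = nu * Sigma_f / Sigma_a
k_inf = 2.16 * 0.107 / 0.45
k_inf = 0.51360

0.51360


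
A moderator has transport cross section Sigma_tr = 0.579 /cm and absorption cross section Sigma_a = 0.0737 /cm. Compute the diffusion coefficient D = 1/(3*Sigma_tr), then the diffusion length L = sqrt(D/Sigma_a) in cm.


D = 1 / (3 * Sigma_tr) = 1 / (3 * 0.579) = 0.5757052 cm
L = sqrt(D / Sigma_a)
L = sqrt(0.5757052 / 0.0737)
L = 2.7949 cm

2.7949


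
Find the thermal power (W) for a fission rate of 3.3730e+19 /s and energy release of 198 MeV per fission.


P = fission_rate * E_MeV * 1.602e-13
P = 3.3730e+19 * 198 * 1.602e-13
P = 1.0699e+09 W

1.0699e+09


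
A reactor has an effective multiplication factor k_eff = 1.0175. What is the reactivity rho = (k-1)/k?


rho = (k_eff - 1) / k_eff
rho = (1.0175 - 1) / 1.0175
rho = 0.017199

0.017199


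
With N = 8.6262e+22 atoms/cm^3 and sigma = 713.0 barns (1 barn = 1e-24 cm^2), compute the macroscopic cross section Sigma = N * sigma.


Sigma = N * sigma_barns * 1e-24
Sigma = 8.6262e+22 * 713.0 * 1e-24
Sigma = 61.505 /cm

61.505


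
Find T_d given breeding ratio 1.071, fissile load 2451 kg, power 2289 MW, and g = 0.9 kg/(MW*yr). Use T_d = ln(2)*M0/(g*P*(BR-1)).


Breeding gain G = BR - 1 = 1.071 - 1 = 0.071
Fissile production rate = g * P * G = 0.9 * 2289 * 0.071 = 146.2671 kg/yr
T_d = ln(2) * M0 / (g * P * G)
T_d = ln(2) * 2451 / 146.2671 = 11.615 yr

11.615


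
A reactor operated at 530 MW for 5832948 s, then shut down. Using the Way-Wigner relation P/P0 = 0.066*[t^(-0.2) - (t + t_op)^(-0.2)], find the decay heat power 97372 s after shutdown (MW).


P/P0 = 0.066 * [t^(-0.2) - (t + t_op)^(-0.2)]
P/P0 = 0.066 * [97372^(-0.2) - (97372 + 5832948)^(-0.2)]
P/P0 = 0.066 * [0.1005341 - 0.04419614] = 0.003718305
P = 530 * 0.003718305 = 1.9707 MW

1.9707


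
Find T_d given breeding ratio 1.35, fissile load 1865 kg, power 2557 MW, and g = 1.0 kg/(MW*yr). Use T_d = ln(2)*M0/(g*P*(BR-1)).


Breeding gain G = BR - 1 = 1.35 - 1 = 0.35
Fissile production rate = g * P * G = 1.0 * 2557 * 0.35 = 894.95 kg/yr
T_d = ln(2) * M0 / (g * P * G)
T_d = ln(2) * 1865 / 894.95 = 1.4445 yr

1.4445


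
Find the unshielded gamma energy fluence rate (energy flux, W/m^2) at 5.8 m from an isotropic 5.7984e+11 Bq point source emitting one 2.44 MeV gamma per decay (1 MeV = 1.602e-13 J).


psi = A * E * 1.602e-13 / (4*pi*r^2)
psi = 5.7984e+11 * 2.44 * 1.602e-13 / (4*pi*5.8^2)
psi = 5.3616e-04 W/m^2

5.3616e-04


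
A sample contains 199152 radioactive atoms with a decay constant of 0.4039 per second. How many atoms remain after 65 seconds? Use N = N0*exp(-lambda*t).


N = N0 * exp(-lambda * t)
N = 199152 * exp(-0.4039 * 65)
N = 7.8965e-07

7.8965e-07


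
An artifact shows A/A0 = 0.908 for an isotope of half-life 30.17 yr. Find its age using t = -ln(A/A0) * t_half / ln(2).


lambda = ln(2) / t_half = ln(2) / 30.17 = 0.02297472 /yr
t = -ln(A/A0) / lambda
t = -ln(0.908) / 0.02297472
t = 4.2007 yr

4.2007


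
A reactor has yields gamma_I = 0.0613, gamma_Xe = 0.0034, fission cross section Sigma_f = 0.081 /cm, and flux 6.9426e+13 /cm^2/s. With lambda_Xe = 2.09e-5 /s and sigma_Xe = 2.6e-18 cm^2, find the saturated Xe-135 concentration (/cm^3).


Xe_eq = (gamma_I + gamma_Xe) * Sigma_f * phi / (lambda_Xe + sigma_Xe * phi)
Numerator = (0.0613 + 0.0034) * 0.081 * 6.9426e+13 = 3.638408e+11
Denominator = 2.09e-5 + 2.6e-18 * 6.9426e+13 = 2.014076e-04
Xe_eq = 3.638408e+11 / 2.014076e-04 = 1.8065e+15 /cm^3

1.8065e+15


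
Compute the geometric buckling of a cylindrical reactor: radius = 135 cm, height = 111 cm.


B^2 = (2.405/R)^2 + (pi/H)^2
B^2 = (2.405/135)^2 + (pi/111)^2
B^2 = 0.0011184 /cm^2

0.0011184


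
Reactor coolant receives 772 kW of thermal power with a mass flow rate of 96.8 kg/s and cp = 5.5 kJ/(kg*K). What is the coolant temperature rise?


dT = Q / (m_dot * cp)
dT = 772 / (96.8 * 5.5)
dT = 1.4500 C

1.4500


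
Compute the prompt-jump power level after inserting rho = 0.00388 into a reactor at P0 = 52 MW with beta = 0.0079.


P1/P0 = beta / (beta - rho)
P1/P0 = 0.0079 / (0.0079 - 0.00388) = 1.965174
P1 = 52 * 1.965174 = 102.19 MW

102.19


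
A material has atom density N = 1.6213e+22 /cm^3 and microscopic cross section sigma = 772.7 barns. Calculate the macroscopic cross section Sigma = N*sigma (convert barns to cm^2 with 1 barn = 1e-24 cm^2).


Sigma = N * sigma_barns * 1e-24
Sigma = 1.6213e+22 * 772.7 * 1e-24
Sigma = 12.528 /cm

12.528


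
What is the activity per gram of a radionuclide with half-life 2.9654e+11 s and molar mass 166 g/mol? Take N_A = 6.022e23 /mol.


lambda = ln(2) / t_half = ln(2) / 2.9654e+11 = 2.337449e-12 /s
SA = lambda * N_A / M
SA = 2.337449e-12 * 6.022e23 / 166
SA = 8.4796e+09 Bq/g

8.4796e+09


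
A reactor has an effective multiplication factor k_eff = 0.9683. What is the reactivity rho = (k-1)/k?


rho = (k_eff - 1) / k_eff
rho = (0.9683 - 1) / 0.9683
rho = -0.032738

-0.032738


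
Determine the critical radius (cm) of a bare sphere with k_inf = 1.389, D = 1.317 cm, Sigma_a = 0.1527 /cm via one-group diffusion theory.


L^2 = D / Sigma_a = 1.317 / 0.1527 = 8.624754 cm^2
B_m^2 = (k_inf - 1) / L^2 = (1.389 - 1) / 8.624754 = 0.04510274 /cm^2
For a bare sphere: B_g = pi/R, so R_c = pi / sqrt(B_m^2)
R_c = pi / sqrt(0.04510274) = 14.793 cm

14.793


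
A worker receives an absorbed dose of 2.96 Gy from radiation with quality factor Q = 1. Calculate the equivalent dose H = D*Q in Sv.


H = D * Q
H = 2.96 * 1
H = 2.9600 Sv

2.9600


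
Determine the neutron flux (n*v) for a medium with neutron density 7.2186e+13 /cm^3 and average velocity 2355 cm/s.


phi = n * v
phi = 7.2186e+13 * 2355
phi = 1.7000e+17 /cm^2/s

1.7000e+17


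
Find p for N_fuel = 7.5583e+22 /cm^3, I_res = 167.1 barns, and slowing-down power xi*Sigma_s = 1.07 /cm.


p = exp(-N * I * 1e-24 / (xi*Sigma_s))
p = exp(-7.5583e+22 * 167.1 * 1e-24 / 1.07)
p = 7.4771e-06

7.4771e-06


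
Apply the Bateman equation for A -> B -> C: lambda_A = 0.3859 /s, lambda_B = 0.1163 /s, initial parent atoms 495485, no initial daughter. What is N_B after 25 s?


N_B(t) = lambda_A * N_A0 / (lambda_B - lambda_A) * [exp(-lambda_A*t) - exp(-lambda_B*t)]
exp(-0.3859*25) = 6.458683e-05; exp(-0.1163*25) = 0.05461209
N_B = 0.3859 * 495485 / (0.1163 - 0.3859) * (6.458683e-05 - 0.05461209)
N_B = 38687

38687


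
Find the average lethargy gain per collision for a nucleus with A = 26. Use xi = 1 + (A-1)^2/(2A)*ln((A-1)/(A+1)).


xi = 1 + (A-1)^2/(2A) * ln((A-1)/(A+1))
xi = 1 + (26-1)^2/(2*26) * ln((26-1)/(26 +1))
xi = 0.074987

0.074987


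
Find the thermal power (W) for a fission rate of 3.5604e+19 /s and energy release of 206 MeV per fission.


P = fission_rate * E_MeV * 1.602e-13
P = 3.5604e+19 * 206 * 1.602e-13
P = 1.1750e+09 W

1.1750e+09


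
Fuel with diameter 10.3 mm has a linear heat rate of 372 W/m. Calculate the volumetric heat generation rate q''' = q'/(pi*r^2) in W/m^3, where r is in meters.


r = D / 2 / 1000 = 10.3 / 2 / 1000 = 0.00515 m
q''' = q' / (pi * r^2)
q''' = 372 / (pi * 0.00515^2)
q''' = 4.4646e+06 W/m^3

4.4646e+06


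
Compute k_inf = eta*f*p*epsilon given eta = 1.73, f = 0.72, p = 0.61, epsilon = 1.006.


k_inf = eta * f * p * epsilon
k_inf = 1.73 * 0.72 * 0.61 * 1.006
k_inf = 0.76437

0.76437


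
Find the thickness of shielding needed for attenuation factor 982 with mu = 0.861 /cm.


x = ln(factor) / mu
x = ln(982) / 0.861
x = 8.0018 cm

8.0018


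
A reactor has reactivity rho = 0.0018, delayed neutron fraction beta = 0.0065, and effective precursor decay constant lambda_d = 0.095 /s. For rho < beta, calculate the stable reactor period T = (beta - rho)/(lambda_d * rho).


T = (beta - rho) / (lambda_d * rho)
T = (0.0065 - 0.0018) / (0.095 * 0.0018)
T = 27.485 s

27.485


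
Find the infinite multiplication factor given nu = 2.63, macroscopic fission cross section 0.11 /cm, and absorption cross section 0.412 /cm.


k_inf = nu * Sigma_f / Sigma_a
k_inf = 2.63 * 0.11 / 0.412
k_inf = 0.70218

0.70218


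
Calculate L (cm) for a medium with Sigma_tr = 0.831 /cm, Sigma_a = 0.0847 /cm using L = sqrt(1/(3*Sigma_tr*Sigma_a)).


D = 1 / (3 * Sigma_tr) = 1 / (3 * 0.831) = 0.4011231 cm
L = sqrt(D / Sigma_a)
L = sqrt(0.4011231 / 0.0847)
L = 2.1762 cm

2.1762


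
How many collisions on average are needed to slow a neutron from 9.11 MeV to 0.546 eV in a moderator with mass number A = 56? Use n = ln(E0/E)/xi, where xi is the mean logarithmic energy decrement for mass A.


xi = 1 + (A-1)^2/(2A)*ln((A-1)/(A+1)) = 0.03529286 (for A = 56)
n = ln(E0/E) / xi
n = ln(9.11e6 / 0.546) / 0.03529286
n = ln(1.668498e+07) / 0.03529286 = 471.20

471.20


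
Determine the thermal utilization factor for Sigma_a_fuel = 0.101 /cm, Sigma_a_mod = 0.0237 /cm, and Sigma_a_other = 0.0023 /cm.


f = Sigma_a_fuel / (Sigma_a_fuel + Sigma_a_mod + Sigma_a_other)
f = 0.101 / (0.101 + 0.0237 + 0.0023)
f = 0.79528

0.79528


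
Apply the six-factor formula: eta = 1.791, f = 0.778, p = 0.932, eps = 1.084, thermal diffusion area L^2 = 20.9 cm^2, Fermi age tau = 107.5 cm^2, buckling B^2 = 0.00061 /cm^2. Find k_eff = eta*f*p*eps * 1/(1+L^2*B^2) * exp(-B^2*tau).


k_inf = eta*f*p*eps = 1.791*0.778*0.932*1.084 = 1.407733
P_TNL = 1/(1 + L^2*B^2) = 1/(1 + 20.9*0.00061) = 0.9874115
P_FNL = exp(-B^2*tau) = exp(-0.00061*107.5) = 0.9365288
k_eff = k_inf * P_TNL * P_FNL = 1.407733 * 0.9874115 * 0.9365288
k_eff = 1.3018

1.3018


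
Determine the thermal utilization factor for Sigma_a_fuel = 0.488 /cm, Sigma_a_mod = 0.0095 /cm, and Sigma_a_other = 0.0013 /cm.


f = Sigma_a_fuel / (Sigma_a_fuel + Sigma_a_mod + Sigma_a_other)
f = 0.488 / (0.488 + 0.0095 + 0.0013)
f = 0.97835

0.97835


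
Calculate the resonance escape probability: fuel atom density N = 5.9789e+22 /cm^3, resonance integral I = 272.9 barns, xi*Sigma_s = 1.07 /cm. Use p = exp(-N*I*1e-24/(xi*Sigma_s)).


p = exp(-N * I * 1e-24 / (xi*Sigma_s))
p = exp(-5.9789e+22 * 272.9 * 1e-24 / 1.07)
p = 2.3848e-07

2.3848e-07


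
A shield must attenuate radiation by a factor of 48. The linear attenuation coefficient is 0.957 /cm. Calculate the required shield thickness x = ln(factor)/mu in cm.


x = ln(factor) / mu
x = ln(48) / 0.957
x = 4.0451 cm

4.0451


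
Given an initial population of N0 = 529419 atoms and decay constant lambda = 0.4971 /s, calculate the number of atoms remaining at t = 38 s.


N = N0 * exp(-lambda * t)
N = 529419 * exp(-0.4971 * 38)
N = 0.0033118

0.0033118


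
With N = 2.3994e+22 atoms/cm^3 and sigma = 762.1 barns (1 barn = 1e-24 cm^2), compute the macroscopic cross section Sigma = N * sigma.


Sigma = N * sigma_barns * 1e-24
Sigma = 2.3994e+22 * 762.1 * 1e-24
Sigma = 18.286 /cm

18.286


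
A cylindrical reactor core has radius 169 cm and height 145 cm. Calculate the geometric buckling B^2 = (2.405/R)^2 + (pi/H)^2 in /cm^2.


B^2 = (2.405/R)^2 + (pi/H)^2
B^2 = (2.405/169)^2 + (pi/145)^2
B^2 = 6.7194e-04 /cm^2

6.7194e-04


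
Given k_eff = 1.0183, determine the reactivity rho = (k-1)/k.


rho = (k_eff - 1) / k_eff
rho = (1.0183 - 1) / 1.0183
rho = 0.017971

0.017971


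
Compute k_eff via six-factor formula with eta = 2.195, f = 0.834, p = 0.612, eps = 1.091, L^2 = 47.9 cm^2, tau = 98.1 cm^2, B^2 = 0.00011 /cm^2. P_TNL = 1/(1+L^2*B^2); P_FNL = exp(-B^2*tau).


k_inf = eta*f*p*eps = 2.195*0.834*0.612*1.091 = 1.222297
P_TNL = 1/(1 + L^2*B^2) = 1/(1 + 47.9*0.00011) = 0.9947586
P_FNL = exp(-B^2*tau) = exp(-0.00011*98.1) = 0.9892670
k_eff = k_inf * P_TNL * P_FNL = 1.222297 * 0.9947586 * 0.9892670
k_eff = 1.2028

1.2028


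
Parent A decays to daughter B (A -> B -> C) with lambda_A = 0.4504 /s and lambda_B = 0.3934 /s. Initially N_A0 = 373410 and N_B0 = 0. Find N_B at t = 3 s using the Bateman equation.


N_B(t) = lambda_A * N_A0 / (lambda_B - lambda_A) * [exp(-lambda_A*t) - exp(-lambda_B*t)]
exp(-0.4504*3) = 0.2589294; exp(-0.3934*3) = 0.3072173
N_B = 0.4504 * 373410 / (0.3934 - 0.4504) * (0.2589294 - 0.3072173)
N_B = 142478

142478


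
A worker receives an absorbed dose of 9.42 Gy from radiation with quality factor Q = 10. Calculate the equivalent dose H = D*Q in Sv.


H = D * Q
H = 9.42 * 10
H = 94.200 Sv

94.200


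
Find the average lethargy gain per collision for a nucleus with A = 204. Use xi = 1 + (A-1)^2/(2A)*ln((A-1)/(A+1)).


xi = 1 + (A-1)^2/(2A) * ln((A-1)/(A+1))
xi = 1 + (204-1)^2/(2*204) * ln((204-1)/(204 +1))
xi = 0.0097720

0.0097720


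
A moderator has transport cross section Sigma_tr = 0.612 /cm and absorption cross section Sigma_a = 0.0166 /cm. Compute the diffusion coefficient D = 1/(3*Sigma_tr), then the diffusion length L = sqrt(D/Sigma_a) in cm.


D = 1 / (3 * Sigma_tr) = 1 / (3 * 0.612) = 0.5446623 cm
L = sqrt(D / Sigma_a)
L = sqrt(0.5446623 / 0.0166)
L = 5.7281 cm

5.7281


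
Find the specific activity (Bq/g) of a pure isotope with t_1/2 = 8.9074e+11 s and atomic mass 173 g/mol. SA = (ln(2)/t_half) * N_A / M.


lambda = ln(2) / t_half = ln(2) / 8.9074e+11 = 7.781700e-13 /s
SA = lambda * N_A / M
SA = 7.781700e-13 * 6.022e23 / 173
SA = 2.7088e+09 Bq/g

2.7088e+09


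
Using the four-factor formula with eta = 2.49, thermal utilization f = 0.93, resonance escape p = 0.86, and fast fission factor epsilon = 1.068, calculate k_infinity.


k_inf = eta * f * p * epsilon
k_inf = 2.49 * 0.93 * 0.86 * 1.068
k_inf = 2.1269

2.1269


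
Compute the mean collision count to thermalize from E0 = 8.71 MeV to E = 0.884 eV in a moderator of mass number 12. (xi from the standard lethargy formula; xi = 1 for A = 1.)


xi = 1 + (A-1)^2/(2A)*ln((A-1)/(A+1)) = 0.1577690 (for A = 12)
n = ln(E0/E) / xi
n = ln(8.71e6 / 0.884) / 0.1577690
n = ln(9.852941e+06) / 0.1577690 = 102.07

102.07


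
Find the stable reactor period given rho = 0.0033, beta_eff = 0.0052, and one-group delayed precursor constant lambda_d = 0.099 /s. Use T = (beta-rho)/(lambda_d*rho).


T = (beta - rho) / (lambda_d * rho)
T = (0.0052 - 0.0033) / (0.099 * 0.0033)
T = 5.8157 s

5.8157


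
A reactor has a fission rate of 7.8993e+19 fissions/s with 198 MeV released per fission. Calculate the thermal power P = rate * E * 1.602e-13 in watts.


P = fission_rate * E_MeV * 1.602e-13
P = 7.8993e+19 * 198 * 1.602e-13
P = 2.5056e+09 W

2.5056e+09


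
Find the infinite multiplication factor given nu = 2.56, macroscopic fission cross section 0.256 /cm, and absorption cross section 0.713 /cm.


k_inf = nu * Sigma_f / Sigma_a
k_inf = 2.56 * 0.256 / 0.713
k_inf = 0.91916

0.91916


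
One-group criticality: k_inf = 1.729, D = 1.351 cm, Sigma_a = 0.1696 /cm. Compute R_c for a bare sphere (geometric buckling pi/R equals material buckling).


L^2 = D / Sigma_a = 1.351 / 0.1696 = 7.965802 cm^2
B_m^2 = (k_inf - 1) / L^2 = (1.729 - 1) / 7.965802 = 0.09151621 /cm^2
For a bare sphere: B_g = pi/R, so R_c = pi / sqrt(B_m^2)
R_c = pi / sqrt(0.09151621) = 10.385 cm

10.385


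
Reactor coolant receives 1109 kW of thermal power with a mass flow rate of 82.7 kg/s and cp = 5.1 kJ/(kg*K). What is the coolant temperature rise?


dT = Q / (m_dot * cp)
dT = 1109 / (82.7 * 5.1)
dT = 2.6294 C

2.6294


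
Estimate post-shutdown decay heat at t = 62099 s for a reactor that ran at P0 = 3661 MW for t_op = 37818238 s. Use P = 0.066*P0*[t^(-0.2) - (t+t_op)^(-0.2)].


P/P0 = 0.066 * [t^(-0.2) - (t + t_op)^(-0.2)]
P/P0 = 0.066 * [62099^(-0.2) - (62099 + 37818238)^(-0.2)]
P/P0 = 0.066 * [0.1099976 - 0.03050122] = 0.005246761
P = 3661 * 0.005246761 = 19.208 MW

19.208


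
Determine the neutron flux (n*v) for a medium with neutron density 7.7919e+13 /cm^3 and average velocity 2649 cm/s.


phi = n * v
phi = 7.7919e+13 * 2649
phi = 2.0641e+17 /cm^2/s

2.0641e+17


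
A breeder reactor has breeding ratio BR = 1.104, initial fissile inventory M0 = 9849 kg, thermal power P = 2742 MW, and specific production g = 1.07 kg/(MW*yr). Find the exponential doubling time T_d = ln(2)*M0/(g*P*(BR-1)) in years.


Breeding gain G = BR - 1 = 1.104 - 1 = 0.104
Fissile production rate = g * P * G = 1.07 * 2742 * 0.104 = 305.12976 kg/yr
T_d = ln(2) * M0 / (g * P * G)
T_d = ln(2) * 9849 / 305.12976 = 22.373 yr

22.373


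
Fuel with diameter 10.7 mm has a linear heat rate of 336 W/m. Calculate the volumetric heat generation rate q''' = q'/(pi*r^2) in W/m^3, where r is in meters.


r = D / 2 / 1000 = 10.7 / 2 / 1000 = 0.00535 m
q''' = q' / (pi * r^2)
q''' = 336 / (pi * 0.00535^2)
q''' = 3.7366e+06 W/m^3

3.7366e+06


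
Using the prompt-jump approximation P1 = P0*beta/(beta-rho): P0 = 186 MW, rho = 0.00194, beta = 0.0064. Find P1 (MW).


P1/P0 = beta / (beta - rho)
P1/P0 = 0.0064 / (0.0064 - 0.00194) = 1.434978
P1 = 186 * 1.434978 = 266.91 MW

266.91


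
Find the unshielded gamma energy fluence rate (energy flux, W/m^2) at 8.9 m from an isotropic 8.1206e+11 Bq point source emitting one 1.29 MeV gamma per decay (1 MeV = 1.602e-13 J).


psi = A * E * 1.602e-13 / (4*pi*r^2)
psi = 8.1206e+11 * 1.29 * 1.602e-13 / (4*pi*8.9^2)
psi = 1.6860e-04 W/m^2

1.6860e-04


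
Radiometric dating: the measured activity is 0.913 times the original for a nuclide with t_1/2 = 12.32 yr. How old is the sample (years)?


lambda = ln(2) / t_half = ln(2) / 12.32 = 0.05626195 /yr
t = -ln(A/A0) / lambda
t = -ln(0.913) / 0.05626195
t = 1.6178 yr

1.6178


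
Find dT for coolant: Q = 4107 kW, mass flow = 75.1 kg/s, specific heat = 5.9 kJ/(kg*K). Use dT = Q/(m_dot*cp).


dT = Q / (m_dot * cp)
dT = 4107 / (75.1 * 5.9)
dT = 9.2690 C

9.2690


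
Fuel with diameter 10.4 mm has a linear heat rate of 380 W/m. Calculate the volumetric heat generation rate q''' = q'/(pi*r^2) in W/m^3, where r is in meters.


r = D / 2 / 1000 = 10.4 / 2 / 1000 = 0.0052 m
q''' = q' / (pi * r^2)
q''' = 380 / (pi * 0.0052^2)
q''' = 4.4733e+06 W/m^3

4.4733e+06


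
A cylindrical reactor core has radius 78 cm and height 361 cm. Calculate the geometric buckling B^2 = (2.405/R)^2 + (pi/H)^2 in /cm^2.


B^2 = (2.405/R)^2 + (pi/H)^2
B^2 = (2.405/78)^2 + (pi/361)^2
B^2 = 0.0010264 /cm^2

0.0010264


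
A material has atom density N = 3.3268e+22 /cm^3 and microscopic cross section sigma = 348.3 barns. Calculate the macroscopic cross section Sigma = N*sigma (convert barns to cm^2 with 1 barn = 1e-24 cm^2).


Sigma = N * sigma_barns * 1e-24
Sigma = 3.3268e+22 * 348.3 * 1e-24
Sigma = 11.587 /cm

11.587


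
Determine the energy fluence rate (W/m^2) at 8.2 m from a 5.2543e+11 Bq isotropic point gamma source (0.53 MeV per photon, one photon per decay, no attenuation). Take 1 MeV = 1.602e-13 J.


psi = A * E * 1.602e-13 / (4*pi*r^2)
psi = 5.2543e+11 * 0.53 * 1.602e-13 / (4*pi*8.2^2)
psi = 5.2798e-05 W/m^2

5.2798e-05


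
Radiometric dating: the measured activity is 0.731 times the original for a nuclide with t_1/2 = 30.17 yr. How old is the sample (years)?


lambda = ln(2) / t_half = ln(2) / 30.17 = 0.02297472 /yr
t = -ln(A/A0) / lambda
t = -ln(0.731) / 0.02297472
t = 13.639 yr

13.639


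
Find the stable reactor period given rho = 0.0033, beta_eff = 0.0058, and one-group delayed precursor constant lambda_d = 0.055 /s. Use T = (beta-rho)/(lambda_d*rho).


T = (beta - rho) / (lambda_d * rho)
T = (0.0058 - 0.0033) / (0.055 * 0.0033)
T = 13.774 s

13.774


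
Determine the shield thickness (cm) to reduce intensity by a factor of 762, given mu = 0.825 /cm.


x = ln(factor) / mu
x = ln(762) / 0.825
x = 8.0436 cm

8.0436


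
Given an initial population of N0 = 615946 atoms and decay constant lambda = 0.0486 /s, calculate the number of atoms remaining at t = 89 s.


N = N0 * exp(-lambda * t)
N = 615946 * exp(-0.0486 * 89)
N = 8147.9

8147.9


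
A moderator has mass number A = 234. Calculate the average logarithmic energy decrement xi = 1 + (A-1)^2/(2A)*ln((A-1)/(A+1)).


xi = 1 + (A-1)^2/(2A) * ln((A-1)/(A+1))
xi = 1 + (234-1)^2/(2*234) * ln((234-1)/(234 +1))
xi = 0.0085227

0.0085227


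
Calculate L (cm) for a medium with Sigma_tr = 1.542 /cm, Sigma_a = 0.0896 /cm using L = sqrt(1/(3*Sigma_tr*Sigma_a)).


D = 1 / (3 * Sigma_tr) = 1 / (3 * 1.542) = 0.2161695 cm
L = sqrt(D / Sigma_a)
L = sqrt(0.2161695 / 0.0896)
L = 1.5533 cm

1.5533


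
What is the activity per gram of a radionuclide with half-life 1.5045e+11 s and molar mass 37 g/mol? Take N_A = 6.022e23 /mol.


lambda = ln(2) / t_half = ln(2) / 1.5045e+11 = 4.607160e-12 /s
SA = lambda * N_A / M
SA = 4.607160e-12 * 6.022e23 / 37
SA = 7.4985e+10 Bq/g

7.4985e+10


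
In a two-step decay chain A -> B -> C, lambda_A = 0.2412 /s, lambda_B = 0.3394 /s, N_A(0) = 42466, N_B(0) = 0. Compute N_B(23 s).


N_B(t) = lambda_A * N_A0 / (lambda_B - lambda_A) * [exp(-lambda_A*t) - exp(-lambda_B*t)]
exp(-0.2412*23) = 0.003896798; exp(-0.3394*23) = 4.072025e-04
N_B = 0.2412 * 42466 / (0.3394 - 0.2412) * (0.003896798 - 4.072025e-04)
N_B = 363.98

363.98


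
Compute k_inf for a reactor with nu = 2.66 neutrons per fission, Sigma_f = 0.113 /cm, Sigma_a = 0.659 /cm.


k_inf = nu * Sigma_f / Sigma_a
k_inf = 2.66 * 0.113 / 0.659
k_inf = 0.45612

0.45612


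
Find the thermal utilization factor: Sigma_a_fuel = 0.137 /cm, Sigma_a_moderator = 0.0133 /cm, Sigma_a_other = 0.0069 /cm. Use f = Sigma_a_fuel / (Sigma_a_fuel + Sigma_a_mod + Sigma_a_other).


f = Sigma_a_fuel / (Sigma_a_fuel + Sigma_a_mod + Sigma_a_other)
f = 0.137 / (0.137 + 0.0133 + 0.0069)
f = 0.87150

0.87150


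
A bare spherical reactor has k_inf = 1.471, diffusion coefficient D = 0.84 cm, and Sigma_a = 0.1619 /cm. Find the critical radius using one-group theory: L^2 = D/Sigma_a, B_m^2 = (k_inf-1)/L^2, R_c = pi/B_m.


L^2 = D / Sigma_a = 0.84 / 0.1619 = 5.188388 cm^2
B_m^2 = (k_inf - 1) / L^2 = (1.471 - 1) / 5.188388 = 0.09077964 /cm^2
For a bare sphere: B_g = pi/R, so R_c = pi / sqrt(B_m^2)
R_c = pi / sqrt(0.09077964) = 10.427 cm

10.427


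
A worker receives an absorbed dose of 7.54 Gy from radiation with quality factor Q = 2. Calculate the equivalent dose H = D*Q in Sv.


H = D * Q
H = 7.54 * 2
H = 15.080 Sv

15.080


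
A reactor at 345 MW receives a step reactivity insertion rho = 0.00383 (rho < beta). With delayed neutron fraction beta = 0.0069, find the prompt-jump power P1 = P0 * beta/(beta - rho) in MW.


P1/P0 = beta / (beta - rho)
P1/P0 = 0.0069 / (0.0069 - 0.00383) = 2.247557
P1 = 345 * 2.247557 = 775.41 MW

775.41


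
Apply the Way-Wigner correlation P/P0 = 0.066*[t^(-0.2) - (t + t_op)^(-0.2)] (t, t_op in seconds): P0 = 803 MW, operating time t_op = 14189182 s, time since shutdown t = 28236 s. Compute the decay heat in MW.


P/P0 = 0.066 * [t^(-0.2) - (t + t_op)^(-0.2)]
P/P0 = 0.066 * [28236^(-0.2) - (28236 + 14189182)^(-0.2)]
P/P0 = 0.066 * [0.1287773 - 0.03710529] = 0.006050353
P = 803 * 0.006050353 = 4.8584 MW

4.8584


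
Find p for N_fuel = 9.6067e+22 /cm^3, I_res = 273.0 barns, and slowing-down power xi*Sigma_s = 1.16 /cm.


p = exp(-N * I * 1e-24 / (xi*Sigma_s))
p = exp(-9.6067e+22 * 273.0 * 1e-24 / 1.16)
p = 1.5174e-10

1.5174e-10


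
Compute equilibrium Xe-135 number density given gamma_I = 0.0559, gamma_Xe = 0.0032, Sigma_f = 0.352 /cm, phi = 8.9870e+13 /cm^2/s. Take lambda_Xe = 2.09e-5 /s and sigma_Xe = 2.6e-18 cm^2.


Xe_eq = (gamma_I + gamma_Xe) * Sigma_f * phi / (lambda_Xe + sigma_Xe * phi)
Numerator = (0.0559 + 0.0032) * 0.352 * 8.9870e+13 = 1.869584e+12
Denominator = 2.09e-5 + 2.6e-18 * 8.9870e+13 = 2.545620e-04
Xe_eq = 1.869584e+12 / 2.545620e-04 = 7.3443e+15 /cm^3

7.3443e+15


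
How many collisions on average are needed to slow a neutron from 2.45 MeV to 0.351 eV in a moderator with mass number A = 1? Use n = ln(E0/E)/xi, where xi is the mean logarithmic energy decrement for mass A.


xi = 1 + (A-1)^2/(2A)*ln((A-1)/(A+1)) = 1 (for A = 1)
n = ln(E0/E) / xi
n = ln(2.45e6 / 0.351) / 1
n = ln(6.980057e+06) / 1 = 15.759

15.759


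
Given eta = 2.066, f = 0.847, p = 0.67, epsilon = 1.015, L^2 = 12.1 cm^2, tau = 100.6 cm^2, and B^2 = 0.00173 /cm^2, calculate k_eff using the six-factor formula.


k_inf = eta*f*p*eps = 2.066*0.847*0.67*1.015 = 1.190021
P_TNL = 1/(1 + L^2*B^2) = 1/(1 + 12.1*0.00173) = 0.9794962
P_FNL = exp(-B^2*tau) = exp(-0.00173*100.6) = 0.8402650
k_eff = k_inf * P_TNL * P_FNL = 1.190021 * 0.9794962 * 0.8402650
k_eff = 0.97943

0.97943


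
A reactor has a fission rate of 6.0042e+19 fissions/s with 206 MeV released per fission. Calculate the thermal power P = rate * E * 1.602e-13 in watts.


P = fission_rate * E_MeV * 1.602e-13
P = 6.0042e+19 * 206 * 1.602e-13
P = 1.9815e+09 W

1.9815e+09


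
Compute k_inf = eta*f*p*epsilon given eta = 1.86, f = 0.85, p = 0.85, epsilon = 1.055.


k_inf = eta * f * p * epsilon
k_inf = 1.86 * 0.85 * 0.85 * 1.055
k_inf = 1.4178

1.4178


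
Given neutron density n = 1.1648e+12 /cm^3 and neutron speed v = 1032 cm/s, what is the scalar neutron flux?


phi = n * v
phi = 1.1648e+12 * 1032
phi = 1.2021e+15 /cm^2/s

1.2021e+15


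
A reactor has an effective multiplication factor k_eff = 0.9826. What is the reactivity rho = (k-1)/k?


rho = (k_eff - 1) / k_eff
rho = (0.9826 - 1) / 0.9826
rho = -0.017708

-0.017708


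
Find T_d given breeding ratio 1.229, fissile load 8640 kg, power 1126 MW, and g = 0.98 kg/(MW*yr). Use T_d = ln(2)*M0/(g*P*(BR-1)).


Breeding gain G = BR - 1 = 1.229 - 1 = 0.229
Fissile production rate = g * P * G = 0.98 * 1126 * 0.229 = 252.69692 kg/yr
T_d = ln(2) * M0 / (g * P * G)
T_d = ln(2) * 8640 / 252.69692 = 23.700 yr

23.700


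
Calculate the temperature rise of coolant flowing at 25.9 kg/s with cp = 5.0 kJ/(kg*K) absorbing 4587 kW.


dT = Q / (m_dot * cp)
dT = 4587 / (25.9 * 5.0)
dT = 35.421 C

35.421


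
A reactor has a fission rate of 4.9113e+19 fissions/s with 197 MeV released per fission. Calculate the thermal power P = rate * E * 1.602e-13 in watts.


P = fission_rate * E_MeV * 1.602e-13
P = 4.9113e+19 * 197 * 1.602e-13
P = 1.5500e+09 W

1.5500e+09


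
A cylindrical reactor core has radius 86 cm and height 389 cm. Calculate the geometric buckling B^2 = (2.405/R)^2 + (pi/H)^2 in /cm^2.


B^2 = (2.405/R)^2 + (pi/H)^2
B^2 = (2.405/86)^2 + (pi/389)^2
B^2 = 8.4727e-04 /cm^2

8.4727e-04


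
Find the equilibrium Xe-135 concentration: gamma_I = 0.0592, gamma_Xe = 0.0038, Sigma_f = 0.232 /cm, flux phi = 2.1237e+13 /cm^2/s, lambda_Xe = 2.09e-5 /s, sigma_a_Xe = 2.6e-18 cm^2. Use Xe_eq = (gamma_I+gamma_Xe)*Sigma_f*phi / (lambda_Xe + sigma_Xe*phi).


Xe_eq = (gamma_I + gamma_Xe) * Sigma_f * phi / (lambda_Xe + sigma_Xe * phi)
Numerator = (0.0592 + 0.0038) * 0.232 * 2.1237e+13 = 3.104000e+11
Denominator = 2.09e-5 + 2.6e-18 * 2.1237e+13 = 7.611620e-05
Xe_eq = 3.104000e+11 / 7.611620e-05 = 4.0780e+15 /cm^3

4.0780e+15


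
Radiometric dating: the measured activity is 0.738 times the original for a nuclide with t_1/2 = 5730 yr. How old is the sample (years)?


lambda = ln(2) / t_half = ln(2) / 5730 = 1.209681e-04 /yr
t = -ln(A/A0) / lambda
t = -ln(0.738) / 1.209681e-04
t = 2511.5 yr

2511.5


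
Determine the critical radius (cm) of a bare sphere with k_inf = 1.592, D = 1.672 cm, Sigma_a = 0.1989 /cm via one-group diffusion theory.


L^2 = D / Sigma_a = 1.672 / 0.1989 = 8.406234 cm^2
B_m^2 = (k_inf - 1) / L^2 = (1.592 - 1) / 8.406234 = 0.07042393 /cm^2
For a bare sphere: B_g = pi/R, so R_c = pi / sqrt(B_m^2)
R_c = pi / sqrt(0.07042393) = 11.838 cm

11.838


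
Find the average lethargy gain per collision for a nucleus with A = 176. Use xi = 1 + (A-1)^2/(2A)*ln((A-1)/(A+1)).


xi = 1 + (A-1)^2/(2A) * ln((A-1)/(A+1))
xi = 1 + (176-1)^2/(2*176) * ln((176-1)/(176 +1))
xi = 0.011321

0.011321


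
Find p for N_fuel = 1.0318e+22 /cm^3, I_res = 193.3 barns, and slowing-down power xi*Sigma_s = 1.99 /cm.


p = exp(-N * I * 1e-24 / (xi*Sigma_s))
p = exp(-1.0318e+22 * 193.3 * 1e-24 / 1.99)
p = 0.36705

0.36705


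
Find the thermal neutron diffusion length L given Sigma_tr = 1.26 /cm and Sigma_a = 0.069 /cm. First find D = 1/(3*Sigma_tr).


D = 1 / (3 * Sigma_tr) = 1 / (3 * 1.26) = 0.2645503 cm
L = sqrt(D / Sigma_a)
L = sqrt(0.2645503 / 0.069)
L = 1.9581 cm

1.9581


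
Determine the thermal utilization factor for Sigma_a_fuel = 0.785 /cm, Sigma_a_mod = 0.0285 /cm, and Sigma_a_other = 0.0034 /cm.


f = Sigma_a_fuel / (Sigma_a_fuel + Sigma_a_mod + Sigma_a_other)
f = 0.785 / (0.785 + 0.0285 + 0.0034)
f = 0.96095

0.96095


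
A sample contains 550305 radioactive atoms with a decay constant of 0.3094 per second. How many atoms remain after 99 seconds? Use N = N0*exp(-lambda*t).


N = N0 * exp(-lambda * t)
N = 550305 * exp(-0.3094 * 99)
N = 2.7410e-08

2.7410e-08


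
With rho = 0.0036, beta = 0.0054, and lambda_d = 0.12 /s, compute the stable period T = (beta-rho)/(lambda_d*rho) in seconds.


T = (beta - rho) / (lambda_d * rho)
T = (0.0054 - 0.0036) / (0.12 * 0.0036)
T = 4.1667 s

4.1667


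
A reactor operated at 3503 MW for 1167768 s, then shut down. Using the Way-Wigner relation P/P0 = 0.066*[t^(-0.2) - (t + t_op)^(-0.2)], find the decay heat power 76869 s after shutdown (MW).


P/P0 = 0.066 * [t^(-0.2) - (t + t_op)^(-0.2)]
P/P0 = 0.066 * [76869^(-0.2) - (76869 + 1167768)^(-0.2)]
P/P0 = 0.066 * [0.1054022 - 0.06039368] = 0.002970562
P = 3503 * 0.002970562 = 10.406 MW

10.406


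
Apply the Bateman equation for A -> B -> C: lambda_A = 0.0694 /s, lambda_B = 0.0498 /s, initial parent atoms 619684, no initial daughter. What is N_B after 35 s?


N_B(t) = lambda_A * N_A0 / (lambda_B - lambda_A) * [exp(-lambda_A*t) - exp(-lambda_B*t)]
exp(-0.0694*35) = 0.08812491; exp(-0.0498*35) = 0.1749946
N_B = 0.0694 * 619684 / (0.0498 - 0.0694) * (0.08812491 - 0.1749946)
N_B = 190608

190608


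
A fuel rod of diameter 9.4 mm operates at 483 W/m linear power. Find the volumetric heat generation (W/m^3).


r = D / 2 / 1000 = 9.4 / 2 / 1000 = 0.0047 m
q''' = q' / (pi * r^2)
q''' = 483 / (pi * 0.0047^2)
q''' = 6.9599e+06 W/m^3

6.9599e+06


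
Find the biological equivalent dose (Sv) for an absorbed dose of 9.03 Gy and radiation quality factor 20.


H = D * Q
H = 9.03 * 20
H = 180.60 Sv

180.60


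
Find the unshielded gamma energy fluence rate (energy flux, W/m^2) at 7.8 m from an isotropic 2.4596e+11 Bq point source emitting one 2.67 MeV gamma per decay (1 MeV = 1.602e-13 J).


psi = A * E * 1.602e-13 / (4*pi*r^2)
psi = 2.4596e+11 * 2.67 * 1.602e-13 / (4*pi*7.8^2)
psi = 1.3761e-04 W/m^2

1.3761e-04


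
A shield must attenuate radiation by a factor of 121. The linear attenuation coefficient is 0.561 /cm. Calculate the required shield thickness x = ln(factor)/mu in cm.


x = ln(factor) / mu
x = ln(121) / 0.561
x = 8.5486 cm

8.5486


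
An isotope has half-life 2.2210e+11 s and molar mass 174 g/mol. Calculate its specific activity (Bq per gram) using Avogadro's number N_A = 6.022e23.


lambda = ln(2) / t_half = ln(2) / 2.2210e+11 = 3.120879e-12 /s
SA = lambda * N_A / M
SA = 3.120879e-12 * 6.022e23 / 174
SA = 1.0801e+10 Bq/g

1.0801e+10


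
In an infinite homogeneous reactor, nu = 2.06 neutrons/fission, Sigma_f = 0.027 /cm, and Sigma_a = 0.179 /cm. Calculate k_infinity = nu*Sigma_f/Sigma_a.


k_inf = nu * Sigma_f / Sigma_a
k_inf = 2.06 * 0.027 / 0.179
k_inf = 0.31073

0.31073


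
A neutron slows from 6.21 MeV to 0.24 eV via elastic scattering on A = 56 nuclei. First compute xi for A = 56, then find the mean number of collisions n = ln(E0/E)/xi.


xi = 1 + (A-1)^2/(2A)*ln((A-1)/(A+1)) = 0.03529286 (for A = 56)
n = ln(E0/E) / xi
n = ln(6.21e6 / 0.24) / 0.03529286
n = ln(2.587500e+07) / 0.03529286 = 483.63

483.63


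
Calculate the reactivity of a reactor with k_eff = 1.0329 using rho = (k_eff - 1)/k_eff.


rho = (k_eff - 1) / k_eff
rho = (1.0329 - 1) / 1.0329
rho = 0.031852

0.031852


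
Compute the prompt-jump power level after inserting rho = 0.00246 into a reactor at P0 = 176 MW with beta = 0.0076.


P1/P0 = beta / (beta - rho)
P1/P0 = 0.0076 / (0.0076 - 0.00246) = 1.478599
P1 = 176 * 1.478599 = 260.23 MW

260.23


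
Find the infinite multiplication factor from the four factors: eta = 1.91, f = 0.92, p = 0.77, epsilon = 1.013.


k_inf = eta * f * p * epsilon
k_inf = 1.91 * 0.92 * 0.77 * 1.013
k_inf = 1.3706

1.3706


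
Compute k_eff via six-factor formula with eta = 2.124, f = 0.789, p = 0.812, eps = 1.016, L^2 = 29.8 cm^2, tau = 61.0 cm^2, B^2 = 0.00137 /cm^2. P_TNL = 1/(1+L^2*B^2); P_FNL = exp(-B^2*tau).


k_inf = eta*f*p*eps = 2.124*0.789*0.812*1.016 = 1.382551
P_TNL = 1/(1 + L^2*B^2) = 1/(1 + 29.8*0.00137) = 0.9607754
P_FNL = exp(-B^2*tau) = exp(-0.00137*61.0) = 0.9198267
k_eff = k_inf * P_TNL * P_FNL = 1.382551 * 0.9607754 * 0.9198267
k_eff = 1.2218

1.2218


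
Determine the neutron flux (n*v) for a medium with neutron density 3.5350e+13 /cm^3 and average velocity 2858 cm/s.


phi = n * v
phi = 3.5350e+13 * 2858
phi = 1.0103e+17 /cm^2/s

1.0103e+17


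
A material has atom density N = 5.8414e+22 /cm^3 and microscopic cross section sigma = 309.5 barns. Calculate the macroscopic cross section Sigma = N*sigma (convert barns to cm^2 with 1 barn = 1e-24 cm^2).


Sigma = N * sigma_barns * 1e-24
Sigma = 5.8414e+22 * 309.5 * 1e-24
Sigma = 18.079 /cm

18.079


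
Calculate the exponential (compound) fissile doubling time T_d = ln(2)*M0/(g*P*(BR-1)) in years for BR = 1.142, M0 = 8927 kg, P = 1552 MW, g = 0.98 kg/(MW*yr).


Breeding gain G = BR - 1 = 1.142 - 1 = 0.142
Fissile production rate = g * P * G = 0.98 * 1552 * 0.142 = 215.97632 kg/yr
T_d = ln(2) * M0 / (g * P * G)
T_d = ln(2) * 8927 / 215.97632 = 28.650 yr

28.650


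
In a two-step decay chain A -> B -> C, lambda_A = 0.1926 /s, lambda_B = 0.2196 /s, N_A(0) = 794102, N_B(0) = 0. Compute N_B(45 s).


N_B(t) = lambda_A * N_A0 / (lambda_B - lambda_A) * [exp(-lambda_A*t) - exp(-lambda_B*t)]
exp(-0.1926*45) = 1.721749e-04; exp(-0.2196*45) = 5.108600e-05
N_B = 0.1926 * 794102 / (0.2196 - 0.1926) * (1.721749e-04 - 5.108600e-05)
N_B = 685.92

685.92


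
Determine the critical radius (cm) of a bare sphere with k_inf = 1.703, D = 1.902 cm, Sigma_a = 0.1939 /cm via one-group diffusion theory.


L^2 = D / Sigma_a = 1.902 / 0.1939 = 9.809180 cm^2
B_m^2 = (k_inf - 1) / L^2 = (1.703 - 1) / 9.809180 = 0.07166756 /cm^2
For a bare sphere: B_g = pi/R, so R_c = pi / sqrt(B_m^2)
R_c = pi / sqrt(0.07166756) = 11.735 cm

11.735


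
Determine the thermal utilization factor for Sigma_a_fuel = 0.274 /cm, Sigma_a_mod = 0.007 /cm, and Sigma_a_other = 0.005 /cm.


f = Sigma_a_fuel / (Sigma_a_fuel + Sigma_a_mod + Sigma_a_other)
f = 0.274 / (0.274 + 0.007 + 0.005)
f = 0.95804

0.95804


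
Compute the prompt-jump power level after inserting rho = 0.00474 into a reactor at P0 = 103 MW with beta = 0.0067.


P1/P0 = beta / (beta - rho)
P1/P0 = 0.0067 / (0.0067 - 0.00474) = 3.418367
P1 = 103 * 3.418367 = 352.09 MW

352.09


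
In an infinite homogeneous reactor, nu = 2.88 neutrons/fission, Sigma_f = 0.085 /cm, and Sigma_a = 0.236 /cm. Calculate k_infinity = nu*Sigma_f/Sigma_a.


k_inf = nu * Sigma_f / Sigma_a
k_inf = 2.88 * 0.085 / 0.236
k_inf = 1.0373

1.0373


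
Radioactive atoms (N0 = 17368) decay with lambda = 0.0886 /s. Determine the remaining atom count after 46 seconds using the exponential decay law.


N = N0 * exp(-lambda * t)
N = 17368 * exp(-0.0886 * 46)
N = 294.94

294.94


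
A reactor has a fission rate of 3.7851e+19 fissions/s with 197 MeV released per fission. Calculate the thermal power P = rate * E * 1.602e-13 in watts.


P = fission_rate * E_MeV * 1.602e-13
P = 3.7851e+19 * 197 * 1.602e-13
P = 1.1946e+09 W

1.1946e+09


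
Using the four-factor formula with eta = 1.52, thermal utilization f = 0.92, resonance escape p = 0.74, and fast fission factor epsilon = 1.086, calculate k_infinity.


k_inf = eta * f * p * epsilon
k_inf = 1.52 * 0.92 * 0.74 * 1.086
k_inf = 1.1238

1.1238


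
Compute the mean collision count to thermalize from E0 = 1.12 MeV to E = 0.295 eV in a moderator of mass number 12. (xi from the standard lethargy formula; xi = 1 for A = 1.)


xi = 1 + (A-1)^2/(2A)*ln((A-1)/(A+1)) = 0.1577690 (for A = 12)
n = ln(E0/E) / xi
n = ln(1.12e6 / 0.295) / 0.1577690
n = ln(3.796610e+06) / 0.1577690 = 96.024

96.024


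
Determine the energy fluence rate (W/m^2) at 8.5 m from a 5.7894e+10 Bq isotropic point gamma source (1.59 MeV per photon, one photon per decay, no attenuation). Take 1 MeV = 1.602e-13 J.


psi = A * E * 1.602e-13 / (4*pi*r^2)
psi = 5.7894e+10 * 1.59 * 1.602e-13 / (4*pi*8.5^2)
psi = 1.6242e-05 W/m^2

1.6242e-05


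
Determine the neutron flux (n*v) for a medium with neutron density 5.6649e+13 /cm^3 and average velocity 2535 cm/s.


phi = n * v
phi = 5.6649e+13 * 2535
phi = 1.4361e+17 /cm^2/s

1.4361e+17


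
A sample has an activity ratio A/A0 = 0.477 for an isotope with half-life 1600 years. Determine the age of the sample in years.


lambda = ln(2) / t_half = ln(2) / 1600 = 4.332170e-04 /yr
t = -ln(A/A0) / lambda
t = -ln(0.477) / 4.332170e-04
t = 1708.7 yr

1708.7


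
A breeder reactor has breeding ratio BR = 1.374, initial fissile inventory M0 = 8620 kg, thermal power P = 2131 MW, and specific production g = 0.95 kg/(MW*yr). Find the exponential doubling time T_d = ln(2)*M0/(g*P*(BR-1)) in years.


Breeding gain G = BR - 1 = 1.374 - 1 = 0.374
Fissile production rate = g * P * G = 0.95 * 2131 * 0.374 = 757.1443 kg/yr
T_d = ln(2) * M0 / (g * P * G)
T_d = ln(2) * 8620 / 757.1443 = 7.8914 yr

7.8914


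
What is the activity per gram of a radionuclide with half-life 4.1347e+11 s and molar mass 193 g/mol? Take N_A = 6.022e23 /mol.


lambda = ln(2) / t_half = ln(2) / 4.1347e+11 = 1.676415e-12 /s
SA = lambda * N_A / M
SA = 1.676415e-12 * 6.022e23 / 193
SA = 5.2308e+09 Bq/g

5.2308e+09


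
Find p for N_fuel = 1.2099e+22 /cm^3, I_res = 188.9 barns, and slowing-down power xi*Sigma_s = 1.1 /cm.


p = exp(-N * I * 1e-24 / (xi*Sigma_s))
p = exp(-1.2099e+22 * 188.9 * 1e-24 / 1.1)
p = 0.12521

0.12521


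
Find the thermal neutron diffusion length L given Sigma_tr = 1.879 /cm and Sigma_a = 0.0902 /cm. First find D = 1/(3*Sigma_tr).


D = 1 / (3 * Sigma_tr) = 1 / (3 * 1.879) = 0.1773993 cm
L = sqrt(D / Sigma_a)
L = sqrt(0.1773993 / 0.0902)
L = 1.4024 cm

1.4024


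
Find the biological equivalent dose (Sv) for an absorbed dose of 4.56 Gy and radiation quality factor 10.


H = D * Q
H = 4.56 * 10
H = 45.600 Sv

45.600


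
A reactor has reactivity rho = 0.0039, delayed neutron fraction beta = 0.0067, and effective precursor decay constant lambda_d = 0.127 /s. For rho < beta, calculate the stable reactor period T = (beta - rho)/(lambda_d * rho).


T = (beta - rho) / (lambda_d * rho)
T = (0.0067 - 0.0039) / (0.127 * 0.0039)
T = 5.6531 s

5.6531


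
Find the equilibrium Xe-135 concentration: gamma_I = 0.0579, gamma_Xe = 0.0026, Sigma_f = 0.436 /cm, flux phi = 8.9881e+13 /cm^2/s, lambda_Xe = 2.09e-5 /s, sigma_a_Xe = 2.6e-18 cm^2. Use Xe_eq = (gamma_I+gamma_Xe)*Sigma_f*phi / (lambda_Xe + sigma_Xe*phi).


Xe_eq = (gamma_I + gamma_Xe) * Sigma_f * phi / (lambda_Xe + sigma_Xe * phi)
Numerator = (0.0579 + 0.0026) * 0.436 * 8.9881e+13 = 2.370881e+12
Denominator = 2.09e-5 + 2.6e-18 * 8.9881e+13 = 2.545906e-04
Xe_eq = 2.370881e+12 / 2.545906e-04 = 9.3125e+15 /cm^3

9.3125e+15


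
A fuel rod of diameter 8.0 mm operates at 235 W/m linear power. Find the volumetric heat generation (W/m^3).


r = D / 2 / 1000 = 8.0 / 2 / 1000 = 0.004 m
q''' = q' / (pi * r^2)
q''' = 235 / (pi * 0.004^2)
q''' = 4.6752e+06 W/m^3

4.6752e+06


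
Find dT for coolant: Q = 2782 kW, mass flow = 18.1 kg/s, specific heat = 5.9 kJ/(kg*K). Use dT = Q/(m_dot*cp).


dT = Q / (m_dot * cp)
dT = 2782 / (18.1 * 5.9)
dT = 26.051 C

26.051


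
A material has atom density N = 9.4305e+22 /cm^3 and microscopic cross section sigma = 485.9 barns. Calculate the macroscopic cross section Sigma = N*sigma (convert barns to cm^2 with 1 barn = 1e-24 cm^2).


Sigma = N * sigma_barns * 1e-24
Sigma = 9.4305e+22 * 485.9 * 1e-24
Sigma = 45.823 /cm

45.823
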